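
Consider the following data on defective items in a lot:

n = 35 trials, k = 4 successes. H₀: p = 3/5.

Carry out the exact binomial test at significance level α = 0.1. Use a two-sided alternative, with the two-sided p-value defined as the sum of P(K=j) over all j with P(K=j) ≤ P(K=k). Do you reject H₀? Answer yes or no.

reject H₀: yes

Exact binomial: n=35, k=4, p₀=3/5=0.6000
P(X=j) = C(n,j)·p₀^j·(1−p₀)^(n−j); p = Σ P(X=j) over j with P(X=j) ≤ P(X=4)
p-value (two-sided) = 0.00000
At α=0.1: p < α → reject H₀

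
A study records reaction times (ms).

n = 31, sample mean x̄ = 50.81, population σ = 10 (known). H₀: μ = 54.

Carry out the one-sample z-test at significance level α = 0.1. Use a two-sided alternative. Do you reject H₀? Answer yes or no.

reject H₀: yes

SE = σ/√n = 10/√31 = 1.7961
z = (x̄−μ₀)/SE = (50.81−54)/1.7961 = -1.7761
p-value (two-sided) = 0.07571
At α=0.1: p < α → reject H₀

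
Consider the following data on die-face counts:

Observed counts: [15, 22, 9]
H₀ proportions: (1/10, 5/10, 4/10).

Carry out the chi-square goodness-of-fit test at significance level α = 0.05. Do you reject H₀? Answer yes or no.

reject H₀: yes

n = 46; E_i = n·p_i = [4.60, 23.00, 18.40]
χ² = (15−4.60)²/4.60 + (22−23.00)²/23.00 + (9−18.40)²/18.40 = 28.3587
df = 2
p-value (upper-tail) = 0.00000
At α=0.05: p < α → reject H₀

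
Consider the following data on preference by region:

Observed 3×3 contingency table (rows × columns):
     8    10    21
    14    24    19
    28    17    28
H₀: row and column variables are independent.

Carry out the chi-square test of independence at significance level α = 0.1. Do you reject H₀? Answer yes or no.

Row totals [39, 57, 73], col totals [50, 51, 68], n=169
χ² = (8−11.54)²/11.54 + (10−11.77)²/11.77 + (21−15.69)²/15.69 + (14−16.86)²/16.86 + (24−17.20)²/17.20 + (19−22.93)²/22.93 + (28−21.60)²/21.60 + (17−22.03)²/22.03 + (28−29.37)²/29.37 = 10.1054
df = 4
p-value (upper-tail) = 0.03869
At α=0.1: p < α → reject H₀

reject H₀: yes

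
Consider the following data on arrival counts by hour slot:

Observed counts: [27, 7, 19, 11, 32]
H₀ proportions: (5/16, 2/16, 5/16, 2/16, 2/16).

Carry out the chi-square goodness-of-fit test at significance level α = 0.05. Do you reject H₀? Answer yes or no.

n = 96; E_i = n·p_i = [30.00, 12.00, 30.00, 12.00, 12.00]
χ² = (27−30.00)²/30.00 + (7−12.00)²/12.00 + (19−30.00)²/30.00 + (11−12.00)²/12.00 + (32−12.00)²/12.00 = 39.8333
df = 4
p-value (upper-tail) = 0.00000
At α=0.05: p < α → reject H₀

reject H₀: yes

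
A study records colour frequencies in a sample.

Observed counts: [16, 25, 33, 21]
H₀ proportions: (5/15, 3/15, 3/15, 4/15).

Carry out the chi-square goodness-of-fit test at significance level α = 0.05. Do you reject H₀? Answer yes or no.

reject H₀: yes

n = 95; E_i = n·p_i = [31.67, 19.00, 19.00, 25.33]
χ² = (16−31.67)²/31.67 + (25−19.00)²/19.00 + (33−19.00)²/19.00 + (21−25.33)²/25.33 = 20.7026
df = 3
p-value (upper-tail) = 0.00012
At α=0.05: p < α → reject H₀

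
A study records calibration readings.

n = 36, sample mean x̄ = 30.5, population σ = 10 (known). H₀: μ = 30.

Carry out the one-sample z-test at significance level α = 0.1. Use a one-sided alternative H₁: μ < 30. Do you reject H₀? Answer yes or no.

reject H₀: no

SE = σ/√n = 10/√36 = 1.6667
z = (x̄−μ₀)/SE = (30.5−30)/1.6667 = 0.3000
p-value (one-sided, H₁ less) = 0.61791
At α=0.1: p ≥ α → fail to reject H₀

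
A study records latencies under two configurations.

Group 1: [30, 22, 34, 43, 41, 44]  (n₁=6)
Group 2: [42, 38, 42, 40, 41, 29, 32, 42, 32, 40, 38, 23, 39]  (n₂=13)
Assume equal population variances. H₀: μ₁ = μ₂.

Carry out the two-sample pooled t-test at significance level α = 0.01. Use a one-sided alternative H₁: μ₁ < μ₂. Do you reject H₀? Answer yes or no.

reject H₀: no

x̄₁=35.667, s₁=8.641, n₁=6
x̄₂=36.769, s₂=5.946, n₂=13
s_p² = [5·8.641² + 12·5.946²]/17 = 46.9201
SE = √(s_p²·(1/6+1/13)) = 3.3807
t = (35.667−36.769)/3.3807 = -0.3261
df = 17
p-value (one-sided, H₁ less) = 0.37415
At α=0.01: p ≥ α → fail to reject H₀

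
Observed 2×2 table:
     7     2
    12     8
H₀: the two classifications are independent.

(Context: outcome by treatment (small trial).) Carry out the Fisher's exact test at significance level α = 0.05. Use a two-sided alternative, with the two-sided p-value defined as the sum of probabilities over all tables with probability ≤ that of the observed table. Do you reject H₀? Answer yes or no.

reject H₀: no

Margins: r₁=9, r₂=20, c₁=19, c₂=10, n=29
p_obs = C(9,7)·C(20,12)/C(29,19); sum pmf over tables with pmf ≤ p_obs
p-value (two-sided) = 0.43108
At α=0.05: p ≥ α → fail to reject H₀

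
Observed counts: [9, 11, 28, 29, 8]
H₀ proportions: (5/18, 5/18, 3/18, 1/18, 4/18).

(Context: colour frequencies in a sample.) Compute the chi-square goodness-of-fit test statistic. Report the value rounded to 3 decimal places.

n = 85; E_i = n·p_i = [23.61, 23.61, 14.17, 4.72, 18.89]
χ² = (9−23.61)²/23.61 + (11−23.61)²/23.61 + (28−14.17)²/14.17 + (29−4.72)²/4.72 + (8−18.89)²/18.89 = 160.3788
df = 4

test statistic = 160.379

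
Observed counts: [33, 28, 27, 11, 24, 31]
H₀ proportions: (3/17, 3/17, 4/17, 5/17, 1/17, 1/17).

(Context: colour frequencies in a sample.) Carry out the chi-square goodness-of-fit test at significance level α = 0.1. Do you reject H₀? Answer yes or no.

reject H₀: yes

n = 154; E_i = n·p_i = [27.18, 27.18, 36.24, 45.29, 9.06, 9.06]
χ² = (33−27.18)²/27.18 + (28−27.18)²/27.18 + (27−36.24)²/36.24 + (11−45.29)²/45.29 + (24−9.06)²/9.06 + (31−9.06)²/9.06 = 107.3787
df = 5
p-value (upper-tail) = 0.00000
At α=0.1: p < α → reject H₀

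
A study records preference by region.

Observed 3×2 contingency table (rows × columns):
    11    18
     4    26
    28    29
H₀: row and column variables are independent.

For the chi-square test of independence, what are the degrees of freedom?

df = (r−1)(c−1) = (3−1)·(2−1) = 2

degrees of freedom = 2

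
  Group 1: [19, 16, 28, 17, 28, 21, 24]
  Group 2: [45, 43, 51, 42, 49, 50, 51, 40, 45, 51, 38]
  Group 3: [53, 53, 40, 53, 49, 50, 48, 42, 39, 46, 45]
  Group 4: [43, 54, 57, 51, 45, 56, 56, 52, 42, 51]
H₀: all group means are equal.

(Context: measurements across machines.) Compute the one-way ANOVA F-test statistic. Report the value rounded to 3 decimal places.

test statistic = 50.993

Group means [21.86, 45.91, 47.09, 50.70], grand mean 43.154
SSB = Σnᵢ(x̄ᵢ−x̄)² = 3998.302; SSW = ΣΣ(x−x̄ᵢ)² = 914.775
MSB = 3998.302/3 = 1332.7672; MSW = 914.775/35 = 26.1364
F = MSB/MSW = 50.9927
df = (3, 35)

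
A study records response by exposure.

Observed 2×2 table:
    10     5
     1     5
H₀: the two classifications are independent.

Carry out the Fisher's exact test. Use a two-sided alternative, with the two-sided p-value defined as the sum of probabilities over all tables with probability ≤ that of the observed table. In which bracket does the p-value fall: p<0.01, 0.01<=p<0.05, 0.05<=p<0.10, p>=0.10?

p-value bracket: 0.05<=p<0.10

Margins: r₁=15, r₂=6, c₁=11, c₂=10, n=21
p_obs = C(15,10)·C(6,1)/C(21,11); sum pmf over tables with pmf ≤ p_obs
p-value (two-sided) = 0.06347
→ bracket: 0.05<=p<0.10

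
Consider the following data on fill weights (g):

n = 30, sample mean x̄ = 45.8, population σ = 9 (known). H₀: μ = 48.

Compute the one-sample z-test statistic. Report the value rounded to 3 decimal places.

SE = σ/√n = 9/√30 = 1.6432
z = (x̄−μ₀)/SE = (45.8−48)/1.6432 = -1.3389

test statistic = -1.339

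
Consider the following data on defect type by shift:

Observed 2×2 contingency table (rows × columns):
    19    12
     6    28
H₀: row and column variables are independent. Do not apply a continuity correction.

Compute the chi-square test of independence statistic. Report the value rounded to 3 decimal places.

test statistic = 13.049

Row totals [31, 34], col totals [25, 40], n=65
χ² = (19−11.92)²/11.92 + (12−19.08)²/19.08 + (6−13.08)²/13.08 + (28−20.92)²/20.92 = 13.0493
df = 1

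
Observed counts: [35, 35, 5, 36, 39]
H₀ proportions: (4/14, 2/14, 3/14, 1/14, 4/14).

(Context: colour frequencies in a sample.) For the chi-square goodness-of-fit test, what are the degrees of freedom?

degrees of freedom = 4

df = k − 1 = 5 − 1 = 4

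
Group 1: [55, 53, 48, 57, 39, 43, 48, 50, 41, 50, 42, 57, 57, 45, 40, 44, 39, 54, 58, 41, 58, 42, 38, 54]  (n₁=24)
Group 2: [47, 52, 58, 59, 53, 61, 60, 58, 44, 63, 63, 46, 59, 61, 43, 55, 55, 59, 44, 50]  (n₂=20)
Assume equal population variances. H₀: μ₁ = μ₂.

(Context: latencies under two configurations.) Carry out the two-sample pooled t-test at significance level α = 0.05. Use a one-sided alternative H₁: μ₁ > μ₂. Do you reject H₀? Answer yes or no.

x̄₁=48.042, s₁=7.049, n₁=24
x̄₂=54.500, s₂=6.708, n₂=20
s_p² = [23·7.049² + 19·6.708²]/42 = 47.5704
SE = √(s_p²·(1/24+1/20)) = 2.0882
t = (48.042−54.500)/2.0882 = -3.0928
df = 42
p-value (one-sided, H₁ greater) = 0.99824
At α=0.05: p ≥ α → fail to reject H₀

reject H₀: no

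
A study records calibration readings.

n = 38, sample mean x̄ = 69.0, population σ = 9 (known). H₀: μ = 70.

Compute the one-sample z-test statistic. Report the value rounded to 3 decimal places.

test statistic = -0.685

SE = σ/√n = 9/√38 = 1.4600
z = (x̄−μ₀)/SE = (69.0−70)/1.4600 = -0.6849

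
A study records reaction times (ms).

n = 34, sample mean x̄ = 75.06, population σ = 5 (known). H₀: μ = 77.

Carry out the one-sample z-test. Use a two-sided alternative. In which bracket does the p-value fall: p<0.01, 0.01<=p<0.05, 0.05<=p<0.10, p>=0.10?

p-value bracket: 0.01<=p<0.05

SE = σ/√n = 5/√34 = 0.8575
z = (x̄−μ₀)/SE = (75.06−77)/0.8575 = -2.2624
p-value (two-sided) = 0.02367
→ bracket: 0.01<=p<0.05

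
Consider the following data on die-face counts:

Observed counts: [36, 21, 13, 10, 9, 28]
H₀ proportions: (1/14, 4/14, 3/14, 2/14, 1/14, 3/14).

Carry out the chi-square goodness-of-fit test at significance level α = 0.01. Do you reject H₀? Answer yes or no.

reject H₀: yes

n = 117; E_i = n·p_i = [8.36, 33.43, 25.07, 16.71, 8.36, 25.07]
χ² = (36−8.36)²/8.36 + (21−33.43)²/33.43 + (13−25.07)²/25.07 + (10−16.71)²/16.71 + (9−8.36)²/8.36 + (28−25.07)²/25.07 = 104.9558
df = 5
p-value (upper-tail) = 0.00000
At α=0.01: p < α → reject H₀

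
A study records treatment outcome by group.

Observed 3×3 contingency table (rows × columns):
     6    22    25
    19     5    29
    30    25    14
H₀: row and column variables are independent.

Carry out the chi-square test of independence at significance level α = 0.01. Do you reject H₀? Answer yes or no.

reject H₀: yes

Row totals [53, 53, 69], col totals [55, 52, 68], n=175
χ² = (6−16.66)²/16.66 + (22−15.75)²/15.75 + (25−20.59)²/20.59 + (19−16.66)²/16.66 + (5−15.75)²/15.75 + (29−20.59)²/20.59 + (30−21.69)²/21.69 + (25−20.50)²/20.50 + (14−26.81)²/26.81 = 31.6347
df = 4
p-value (upper-tail) = 0.00000
At α=0.01: p < α → reject H₀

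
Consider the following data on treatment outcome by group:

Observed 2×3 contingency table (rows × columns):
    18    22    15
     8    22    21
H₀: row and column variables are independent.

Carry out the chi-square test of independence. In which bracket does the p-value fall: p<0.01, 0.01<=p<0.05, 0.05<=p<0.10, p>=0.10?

Row totals [55, 51], col totals [26, 44, 36], n=106
χ² = (18−13.49)²/13.49 + (22−22.83)²/22.83 + (15−18.68)²/18.68 + (8−12.51)²/12.51 + (22−21.17)²/21.17 + (21−17.32)²/17.32 = 4.7019
df = 2
p-value (upper-tail) = 0.09528
→ bracket: 0.05<=p<0.10

p-value bracket: 0.05<=p<0.10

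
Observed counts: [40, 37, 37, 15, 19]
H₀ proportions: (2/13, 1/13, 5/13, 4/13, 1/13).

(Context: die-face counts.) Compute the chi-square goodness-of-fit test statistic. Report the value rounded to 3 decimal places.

n = 148; E_i = n·p_i = [22.77, 11.38, 56.92, 45.54, 11.38]
χ² = (40−22.77)²/22.77 + (37−11.38)²/11.38 + (37−56.92)²/56.92 + (15−45.54)²/45.54 + (19−11.38)²/11.38 = 103.2206
df = 4

test statistic = 103.221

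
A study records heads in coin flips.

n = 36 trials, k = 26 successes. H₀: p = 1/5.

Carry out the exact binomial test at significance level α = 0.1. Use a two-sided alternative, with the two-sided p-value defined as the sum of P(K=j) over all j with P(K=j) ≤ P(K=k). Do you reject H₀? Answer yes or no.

Exact binomial: n=36, k=26, p₀=1/5=0.2000
P(X=j) = C(n,j)·p₀^j·(1−p₀)^(n−j); p = Σ P(X=j) over j with P(X=j) ≤ P(X=26)
p-value (two-sided) = 0.00000
At α=0.1: p < α → reject H₀

reject H₀: yes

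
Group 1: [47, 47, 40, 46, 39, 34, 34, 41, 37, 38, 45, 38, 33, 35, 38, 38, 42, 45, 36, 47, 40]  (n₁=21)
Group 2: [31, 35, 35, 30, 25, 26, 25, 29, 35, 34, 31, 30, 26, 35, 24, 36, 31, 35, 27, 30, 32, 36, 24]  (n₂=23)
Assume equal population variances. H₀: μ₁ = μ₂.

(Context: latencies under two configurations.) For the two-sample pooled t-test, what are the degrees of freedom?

df = n₁ + n₂ − 2 = 21 + 23 − 2 = 42

degrees of freedom = 42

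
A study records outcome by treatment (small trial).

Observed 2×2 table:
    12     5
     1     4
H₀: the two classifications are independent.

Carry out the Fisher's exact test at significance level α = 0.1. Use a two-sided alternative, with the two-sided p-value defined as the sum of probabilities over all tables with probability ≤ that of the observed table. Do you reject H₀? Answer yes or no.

Margins: r₁=17, r₂=5, c₁=13, c₂=9, n=22
p_obs = C(17,12)·C(5,1)/C(22,13); sum pmf over tables with pmf ≤ p_obs
p-value (two-sided) = 0.11586
At α=0.1: p ≥ α → fail to reject H₀

reject H₀: no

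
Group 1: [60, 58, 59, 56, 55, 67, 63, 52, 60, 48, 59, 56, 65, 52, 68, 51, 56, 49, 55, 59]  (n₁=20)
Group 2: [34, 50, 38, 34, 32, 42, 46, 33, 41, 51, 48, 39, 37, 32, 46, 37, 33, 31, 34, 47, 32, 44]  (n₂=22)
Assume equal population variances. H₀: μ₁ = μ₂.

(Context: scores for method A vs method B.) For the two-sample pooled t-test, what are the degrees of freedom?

df = n₁ + n₂ − 2 = 20 + 22 − 2 = 40

degrees of freedom = 40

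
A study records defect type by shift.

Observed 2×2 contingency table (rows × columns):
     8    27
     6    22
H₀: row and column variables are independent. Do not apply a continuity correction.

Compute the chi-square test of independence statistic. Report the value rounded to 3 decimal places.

test statistic = 0.018

Row totals [35, 28], col totals [14, 49], n=63
χ² = (8−7.78)²/7.78 + (27−27.22)²/27.22 + (6−6.22)²/6.22 + (22−21.78)²/21.78 = 0.0184
df = 1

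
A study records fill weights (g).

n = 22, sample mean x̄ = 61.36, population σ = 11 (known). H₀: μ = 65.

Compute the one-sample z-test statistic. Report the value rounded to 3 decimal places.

SE = σ/√n = 11/√22 = 2.3452
z = (x̄−μ₀)/SE = (61.36−65)/2.3452 = -1.5521

test statistic = -1.552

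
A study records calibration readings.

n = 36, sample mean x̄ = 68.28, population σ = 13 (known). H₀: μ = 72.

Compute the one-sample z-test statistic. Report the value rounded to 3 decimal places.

test statistic = -1.717

SE = σ/√n = 13/√36 = 2.1667
z = (x̄−μ₀)/SE = (68.28−72)/2.1667 = -1.7169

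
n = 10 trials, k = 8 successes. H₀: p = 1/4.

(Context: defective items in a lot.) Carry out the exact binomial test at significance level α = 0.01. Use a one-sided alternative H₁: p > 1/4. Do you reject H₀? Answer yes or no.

reject H₀: yes

Exact binomial: n=10, k=8, p₀=1/4=0.2500
P(X≥8) from Σ C(n,i)·p₀^i·(1−p₀)^(n−i)
p-value (one-sided, H₁ greater) = 0.00042
At α=0.01: p < α → reject H₀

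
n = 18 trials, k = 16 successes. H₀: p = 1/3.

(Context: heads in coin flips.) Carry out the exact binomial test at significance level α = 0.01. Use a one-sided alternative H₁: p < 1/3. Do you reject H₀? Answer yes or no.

Exact binomial: n=18, k=16, p₀=1/3=0.3333
P(X≤16) from Σ C(n,i)·p₀^i·(1−p₀)^(n−i)
p-value (one-sided, H₁ less) = 1.00000
At α=0.01: p ≥ α → fail to reject H₀

reject H₀: no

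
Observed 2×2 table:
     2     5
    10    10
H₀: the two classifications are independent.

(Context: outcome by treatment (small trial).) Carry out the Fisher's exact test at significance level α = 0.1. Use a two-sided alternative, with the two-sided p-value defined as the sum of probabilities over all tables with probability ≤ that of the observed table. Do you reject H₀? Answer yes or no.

reject H₀: no

Margins: r₁=7, r₂=20, c₁=12, c₂=15, n=27
p_obs = C(7,2)·C(20,10)/C(27,12); sum pmf over tables with pmf ≤ p_obs
p-value (two-sided) = 0.40821
At α=0.1: p ≥ α → fail to reject H₀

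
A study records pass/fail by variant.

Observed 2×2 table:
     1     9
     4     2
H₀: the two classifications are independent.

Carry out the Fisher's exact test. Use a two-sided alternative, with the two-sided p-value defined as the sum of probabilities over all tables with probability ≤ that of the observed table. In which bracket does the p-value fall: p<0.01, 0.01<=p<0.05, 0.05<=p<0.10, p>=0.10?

p-value bracket: 0.01<=p<0.05

Margins: r₁=10, r₂=6, c₁=5, c₂=11, n=16
p_obs = C(10,1)·C(6,4)/C(16,5); sum pmf over tables with pmf ≤ p_obs
p-value (two-sided) = 0.03571
→ bracket: 0.01<=p<0.05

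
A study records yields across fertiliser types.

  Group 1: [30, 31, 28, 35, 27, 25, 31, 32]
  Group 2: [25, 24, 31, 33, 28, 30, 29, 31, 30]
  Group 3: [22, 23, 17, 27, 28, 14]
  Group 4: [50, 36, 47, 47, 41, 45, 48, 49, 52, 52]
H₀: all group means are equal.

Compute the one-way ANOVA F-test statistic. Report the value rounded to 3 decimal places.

Group means [29.88, 29.00, 21.83, 46.70], grand mean 33.273
SSB = Σnᵢ(x̄ᵢ−x̄)² = 2844.737; SSW = ΣΣ(x−x̄ᵢ)² = 511.808
MSB = 2844.737/3 = 948.2457; MSW = 511.808/29 = 17.6486
F = MSB/MSW = 53.7293
df = (3, 29)

test statistic = 53.729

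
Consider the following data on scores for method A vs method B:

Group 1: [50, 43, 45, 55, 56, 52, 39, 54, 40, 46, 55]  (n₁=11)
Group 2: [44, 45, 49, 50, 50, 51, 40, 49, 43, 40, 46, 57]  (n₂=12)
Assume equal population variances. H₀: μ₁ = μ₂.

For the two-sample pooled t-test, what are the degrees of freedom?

df = n₁ + n₂ − 2 = 11 + 12 − 2 = 21

degrees of freedom = 21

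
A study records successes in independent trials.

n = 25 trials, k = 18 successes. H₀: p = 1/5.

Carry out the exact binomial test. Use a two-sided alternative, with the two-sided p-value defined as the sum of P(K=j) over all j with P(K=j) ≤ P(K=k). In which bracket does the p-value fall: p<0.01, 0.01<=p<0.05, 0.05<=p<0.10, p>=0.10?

p-value bracket: p<0.01

Exact binomial: n=25, k=18, p₀=1/5=0.2000
P(X=j) = C(n,j)·p₀^j·(1−p₀)^(n−j); p = Σ P(X=j) over j with P(X=j) ≤ P(X=18)
p-value (two-sided) = 0.00000
→ bracket: p<0.01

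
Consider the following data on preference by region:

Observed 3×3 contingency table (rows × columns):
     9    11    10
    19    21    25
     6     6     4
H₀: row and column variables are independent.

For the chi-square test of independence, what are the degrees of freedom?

degrees of freedom = 4

df = (r−1)(c−1) = (3−1)·(3−1) = 4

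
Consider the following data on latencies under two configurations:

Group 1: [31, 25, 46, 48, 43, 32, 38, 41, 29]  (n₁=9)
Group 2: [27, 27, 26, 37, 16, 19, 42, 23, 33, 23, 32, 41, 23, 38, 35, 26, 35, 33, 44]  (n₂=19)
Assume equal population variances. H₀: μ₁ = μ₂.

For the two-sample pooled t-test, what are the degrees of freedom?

degrees of freedom = 26

df = n₁ + n₂ − 2 = 9 + 19 − 2 = 26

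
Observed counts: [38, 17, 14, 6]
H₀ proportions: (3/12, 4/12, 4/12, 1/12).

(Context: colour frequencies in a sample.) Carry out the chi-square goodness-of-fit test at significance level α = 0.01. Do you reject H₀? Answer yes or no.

n = 75; E_i = n·p_i = [18.75, 25.00, 25.00, 6.25]
χ² = (38−18.75)²/18.75 + (17−25.00)²/25.00 + (14−25.00)²/25.00 + (6−6.25)²/6.25 = 27.1733
df = 3
p-value (upper-tail) = 0.00001
At α=0.01: p < α → reject H₀

reject H₀: yes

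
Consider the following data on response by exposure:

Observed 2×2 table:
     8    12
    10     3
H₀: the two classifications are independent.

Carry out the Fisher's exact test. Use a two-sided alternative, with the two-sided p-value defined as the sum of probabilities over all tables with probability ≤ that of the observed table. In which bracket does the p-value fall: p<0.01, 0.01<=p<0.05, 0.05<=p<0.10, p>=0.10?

p-value bracket: 0.05<=p<0.10

Margins: r₁=20, r₂=13, c₁=18, c₂=15, n=33
p_obs = C(20,8)·C(13,10)/C(33,18); sum pmf over tables with pmf ≤ p_obs
p-value (two-sided) = 0.07244
→ bracket: 0.05<=p<0.10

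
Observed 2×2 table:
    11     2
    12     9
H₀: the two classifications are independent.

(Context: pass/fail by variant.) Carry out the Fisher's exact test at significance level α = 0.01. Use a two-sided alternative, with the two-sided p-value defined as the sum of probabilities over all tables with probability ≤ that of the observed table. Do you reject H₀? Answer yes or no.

Margins: r₁=13, r₂=21, c₁=23, c₂=11, n=34
p_obs = C(13,11)·C(21,12)/C(34,23); sum pmf over tables with pmf ≤ p_obs
p-value (two-sided) = 0.13982
At α=0.01: p ≥ α → fail to reject H₀

reject H₀: no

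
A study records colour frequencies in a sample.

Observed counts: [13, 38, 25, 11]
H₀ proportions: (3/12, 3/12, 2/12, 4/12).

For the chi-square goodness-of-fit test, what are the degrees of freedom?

df = k − 1 = 4 − 1 = 3

degrees of freedom = 3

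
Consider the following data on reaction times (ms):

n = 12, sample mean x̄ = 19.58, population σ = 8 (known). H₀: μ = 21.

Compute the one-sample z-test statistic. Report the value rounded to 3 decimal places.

SE = σ/√n = 8/√12 = 2.3094
z = (x̄−μ₀)/SE = (19.58−21)/2.3094 = -0.6149

test statistic = -0.615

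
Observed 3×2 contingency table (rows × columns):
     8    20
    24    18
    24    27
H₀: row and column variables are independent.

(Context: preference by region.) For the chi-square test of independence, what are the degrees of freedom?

degrees of freedom = 2

df = (r−1)(c−1) = (3−1)·(2−1) = 2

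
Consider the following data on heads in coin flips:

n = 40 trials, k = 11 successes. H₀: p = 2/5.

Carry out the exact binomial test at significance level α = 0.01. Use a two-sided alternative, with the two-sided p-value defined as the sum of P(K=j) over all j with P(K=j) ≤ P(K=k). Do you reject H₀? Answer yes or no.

reject H₀: no

Exact binomial: n=40, k=11, p₀=2/5=0.4000
P(X=j) = C(n,j)·p₀^j·(1−p₀)^(n−j); p = Σ P(X=j) over j with P(X=j) ≤ P(X=11)
p-value (two-sided) = 0.14530
At α=0.01: p ≥ α → fail to reject H₀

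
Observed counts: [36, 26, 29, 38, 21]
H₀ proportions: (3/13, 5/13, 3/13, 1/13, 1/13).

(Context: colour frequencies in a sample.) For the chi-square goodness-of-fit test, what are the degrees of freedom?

df = k − 1 = 5 − 1 = 4

degrees of freedom = 4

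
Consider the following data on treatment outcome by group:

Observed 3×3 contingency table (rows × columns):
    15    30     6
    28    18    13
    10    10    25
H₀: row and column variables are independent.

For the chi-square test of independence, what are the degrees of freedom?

df = (r−1)(c−1) = (3−1)·(3−1) = 4

degrees of freedom = 4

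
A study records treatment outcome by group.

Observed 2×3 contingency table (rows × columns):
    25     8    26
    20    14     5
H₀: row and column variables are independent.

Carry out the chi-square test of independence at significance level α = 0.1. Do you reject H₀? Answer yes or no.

Row totals [59, 39], col totals [45, 22, 31], n=98
χ² = (25−27.09)²/27.09 + (8−13.24)²/13.24 + (26−18.66)²/18.66 + (20−17.91)²/17.91 + (14−8.76)²/8.76 + (5−12.34)²/12.34 = 12.8722
df = 2
p-value (upper-tail) = 0.00160
At α=0.1: p < α → reject H₀

reject H₀: yes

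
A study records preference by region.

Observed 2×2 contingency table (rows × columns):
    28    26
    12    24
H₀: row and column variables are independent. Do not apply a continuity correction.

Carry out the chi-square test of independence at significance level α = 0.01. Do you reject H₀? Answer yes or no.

reject H₀: no

Row totals [54, 36], col totals [40, 50], n=90
χ² = (28−24.00)²/24.00 + (26−30.00)²/30.00 + (12−16.00)²/16.00 + (24−20.00)²/20.00 = 3.0000
df = 1
p-value (upper-tail) = 0.08326
At α=0.01: p ≥ α → fail to reject H₀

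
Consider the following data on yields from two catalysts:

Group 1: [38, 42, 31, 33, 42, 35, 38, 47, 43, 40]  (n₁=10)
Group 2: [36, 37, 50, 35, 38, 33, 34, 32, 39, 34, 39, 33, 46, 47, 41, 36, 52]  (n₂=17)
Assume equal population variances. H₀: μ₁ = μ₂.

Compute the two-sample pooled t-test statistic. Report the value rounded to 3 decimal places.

test statistic = -0.018

x̄₁=38.900, s₁=4.909, n₁=10
x̄₂=38.941, s₂=6.210, n₂=17
s_p² = [9·4.909² + 16·6.210²]/25 = 33.3536
SE = √(s_p²·(1/10+1/17)) = 2.3016
t = (38.900−38.941)/2.3016 = -0.0179
df = 25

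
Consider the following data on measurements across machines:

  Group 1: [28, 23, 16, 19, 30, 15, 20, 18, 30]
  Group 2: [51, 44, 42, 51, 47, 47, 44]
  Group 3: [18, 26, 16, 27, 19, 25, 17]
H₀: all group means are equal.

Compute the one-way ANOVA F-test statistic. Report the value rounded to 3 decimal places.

test statistic = 62.445

Group means [22.11, 46.57, 21.14], grand mean 29.261
SSB = Σnᵢ(x̄ᵢ−x̄)² = 3018.974; SSW = ΣΣ(x−x̄ᵢ)² = 483.460
MSB = 3018.974/2 = 1509.4872; MSW = 483.460/20 = 24.1730
F = MSB/MSW = 62.4451
df = (2, 20)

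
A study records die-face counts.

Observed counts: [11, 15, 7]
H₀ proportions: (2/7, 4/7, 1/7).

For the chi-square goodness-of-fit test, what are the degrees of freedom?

df = k − 1 = 3 − 1 = 2

degrees of freedom = 2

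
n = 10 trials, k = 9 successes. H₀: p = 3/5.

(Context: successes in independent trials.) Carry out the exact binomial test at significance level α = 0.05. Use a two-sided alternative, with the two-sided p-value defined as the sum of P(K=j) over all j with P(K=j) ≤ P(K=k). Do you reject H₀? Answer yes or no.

Exact binomial: n=10, k=9, p₀=3/5=0.6000
P(X=j) = C(n,j)·p₀^j·(1−p₀)^(n−j); p = Σ P(X=j) over j with P(X=j) ≤ P(X=9)
p-value (two-sided) = 0.05865
At α=0.05: p ≥ α → fail to reject H₀

reject H₀: no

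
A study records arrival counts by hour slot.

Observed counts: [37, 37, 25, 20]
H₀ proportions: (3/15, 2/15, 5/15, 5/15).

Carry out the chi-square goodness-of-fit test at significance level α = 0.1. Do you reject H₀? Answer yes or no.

reject H₀: yes

n = 119; E_i = n·p_i = [23.80, 15.87, 39.67, 39.67]
χ² = (37−23.80)²/23.80 + (37−15.87)²/15.87 + (25−39.67)²/39.67 + (20−39.67)²/39.67 = 50.6429
df = 3
p-value (upper-tail) = 0.00000
At α=0.1: p < α → reject H₀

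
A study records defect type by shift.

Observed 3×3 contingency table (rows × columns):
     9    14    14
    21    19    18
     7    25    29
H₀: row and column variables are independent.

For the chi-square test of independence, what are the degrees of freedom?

df = (r−1)(c−1) = (3−1)·(3−1) = 4

degrees of freedom = 4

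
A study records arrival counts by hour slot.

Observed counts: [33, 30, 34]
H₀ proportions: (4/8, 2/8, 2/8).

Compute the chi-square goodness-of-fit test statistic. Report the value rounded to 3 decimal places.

test statistic = 10.237

n = 97; E_i = n·p_i = [48.50, 24.25, 24.25]
χ² = (33−48.50)²/48.50 + (30−24.25)²/24.25 + (34−24.25)²/24.25 = 10.2371
df = 2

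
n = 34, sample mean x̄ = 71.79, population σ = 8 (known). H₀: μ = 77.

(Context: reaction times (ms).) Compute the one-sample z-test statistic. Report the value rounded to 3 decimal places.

SE = σ/√n = 8/√34 = 1.3720
z = (x̄−μ₀)/SE = (71.79−77)/1.3720 = -3.7974

test statistic = -3.797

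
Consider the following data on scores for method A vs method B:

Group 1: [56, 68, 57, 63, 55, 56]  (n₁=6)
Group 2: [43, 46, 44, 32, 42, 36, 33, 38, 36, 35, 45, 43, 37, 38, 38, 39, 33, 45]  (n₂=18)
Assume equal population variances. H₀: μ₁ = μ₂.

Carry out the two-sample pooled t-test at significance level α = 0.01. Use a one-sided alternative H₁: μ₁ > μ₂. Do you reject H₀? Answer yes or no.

reject H₀: yes

x̄₁=59.167, s₁=5.193, n₁=6
x̄₂=39.056, s₂=4.531, n₂=18
s_p² = [5·5.193² + 17·4.531²]/22 = 21.9899
SE = √(s_p²·(1/6+1/18)) = 2.2106
t = (59.167−39.056)/2.2106 = 9.0977
df = 22
p-value (one-sided, H₁ greater) = 0.00000
At α=0.01: p < α → reject H₀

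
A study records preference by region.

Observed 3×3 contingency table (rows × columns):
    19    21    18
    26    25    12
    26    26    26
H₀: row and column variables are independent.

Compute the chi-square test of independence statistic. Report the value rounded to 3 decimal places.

Row totals [58, 63, 78], col totals [71, 72, 56], n=199
χ² = (19−20.69)²/20.69 + (21−20.98)²/20.98 + (18−16.32)²/16.32 + (26−22.48)²/22.48 + (25−22.79)²/22.79 + (12−17.73)²/17.73 + (26−27.83)²/27.83 + (26−28.22)²/28.22 + (26−21.95)²/21.95 = 3.9702
df = 4

test statistic = 3.970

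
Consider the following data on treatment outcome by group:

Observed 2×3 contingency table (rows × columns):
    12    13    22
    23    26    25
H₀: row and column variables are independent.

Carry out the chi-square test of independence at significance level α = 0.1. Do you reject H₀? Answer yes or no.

Row totals [47, 74], col totals [35, 39, 47], n=121
χ² = (12−13.60)²/13.60 + (13−15.15)²/15.15 + (22−18.26)²/18.26 + (23−21.40)²/21.40 + (26−23.85)²/23.85 + (25−28.74)²/28.74 = 2.0597
df = 2
p-value (upper-tail) = 0.35706
At α=0.1: p ≥ α → fail to reject H₀

reject H₀: no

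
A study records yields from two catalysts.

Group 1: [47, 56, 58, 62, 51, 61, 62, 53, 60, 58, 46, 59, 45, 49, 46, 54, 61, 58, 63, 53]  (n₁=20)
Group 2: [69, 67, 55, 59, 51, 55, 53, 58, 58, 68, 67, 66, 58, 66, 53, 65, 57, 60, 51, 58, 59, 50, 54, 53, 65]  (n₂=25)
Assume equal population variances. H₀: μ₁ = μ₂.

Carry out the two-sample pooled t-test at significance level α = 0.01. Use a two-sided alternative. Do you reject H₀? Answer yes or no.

reject H₀: no

x̄₁=55.100, s₁=6.025, n₁=20
x̄₂=59.000, s₂=5.993, n₂=25
s_p² = [19·6.025² + 24·5.993²]/43 = 36.0884
SE = √(s_p²·(1/20+1/25)) = 1.8022
t = (55.100−59.000)/1.8022 = -2.1640
df = 43
p-value (two-sided) = 0.03606
At α=0.01: p ≥ α → fail to reject H₀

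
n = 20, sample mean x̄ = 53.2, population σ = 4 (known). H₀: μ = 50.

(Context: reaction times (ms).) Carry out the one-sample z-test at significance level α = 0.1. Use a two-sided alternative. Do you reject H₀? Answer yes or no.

SE = σ/√n = 4/√20 = 0.8944
z = (x̄−μ₀)/SE = (53.2−50)/0.8944 = 3.5777
p-value (two-sided) = 0.00035
At α=0.1: p < α → reject H₀

reject H₀: yes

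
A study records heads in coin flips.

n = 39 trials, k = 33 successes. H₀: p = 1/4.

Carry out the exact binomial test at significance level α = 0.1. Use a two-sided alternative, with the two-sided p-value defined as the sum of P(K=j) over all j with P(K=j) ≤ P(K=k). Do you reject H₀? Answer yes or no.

reject H₀: yes

Exact binomial: n=39, k=33, p₀=1/4=0.2500
P(X=j) = C(n,j)·p₀^j·(1−p₀)^(n−j); p = Σ P(X=j) over j with P(X=j) ≤ P(X=33)
p-value (two-sided) = 0.00000
At α=0.1: p < α → reject H₀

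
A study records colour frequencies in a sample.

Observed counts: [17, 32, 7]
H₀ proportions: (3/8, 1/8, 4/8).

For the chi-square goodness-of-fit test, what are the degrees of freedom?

df = k − 1 = 3 − 1 = 2

degrees of freedom = 2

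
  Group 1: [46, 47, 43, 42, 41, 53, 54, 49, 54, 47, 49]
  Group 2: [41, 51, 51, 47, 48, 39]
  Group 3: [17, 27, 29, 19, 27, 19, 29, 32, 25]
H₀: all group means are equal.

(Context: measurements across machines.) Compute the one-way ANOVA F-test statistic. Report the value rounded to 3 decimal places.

Group means [47.73, 46.17, 24.89], grand mean 39.462
SSB = Σnᵢ(x̄ᵢ−x̄)² = 2932.557; SSW = ΣΣ(x−x̄ᵢ)² = 567.904
MSB = 2932.557/2 = 1466.2787; MSW = 567.904/23 = 24.6915
F = MSB/MSW = 59.3840
df = (2, 23)

test statistic = 59.384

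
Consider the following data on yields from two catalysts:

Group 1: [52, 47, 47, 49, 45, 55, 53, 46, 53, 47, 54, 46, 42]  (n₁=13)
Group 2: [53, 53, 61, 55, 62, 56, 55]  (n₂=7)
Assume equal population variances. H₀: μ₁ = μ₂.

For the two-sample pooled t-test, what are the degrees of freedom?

degrees of freedom = 18

df = n₁ + n₂ − 2 = 13 + 7 − 2 = 18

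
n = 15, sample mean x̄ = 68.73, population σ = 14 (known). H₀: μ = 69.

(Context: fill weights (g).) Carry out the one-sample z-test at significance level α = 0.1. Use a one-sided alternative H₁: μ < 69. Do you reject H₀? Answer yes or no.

reject H₀: no

SE = σ/√n = 14/√15 = 3.6148
z = (x̄−μ₀)/SE = (68.73−69)/3.6148 = -0.0747
p-value (one-sided, H₁ less) = 0.47023
At α=0.1: p ≥ α → fail to reject H₀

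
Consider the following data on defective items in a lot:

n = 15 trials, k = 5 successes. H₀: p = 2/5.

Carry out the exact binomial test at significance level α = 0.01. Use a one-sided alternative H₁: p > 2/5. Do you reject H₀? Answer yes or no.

reject H₀: no

Exact binomial: n=15, k=5, p₀=2/5=0.4000
P(X≥5) from Σ C(n,i)·p₀^i·(1−p₀)^(n−i)
p-value (one-sided, H₁ greater) = 0.78272
At α=0.01: p ≥ α → fail to reject H₀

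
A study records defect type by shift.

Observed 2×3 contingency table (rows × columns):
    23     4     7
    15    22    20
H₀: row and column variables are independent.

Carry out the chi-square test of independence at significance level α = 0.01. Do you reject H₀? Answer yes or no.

reject H₀: yes

Row totals [34, 57], col totals [38, 26, 27], n=91
χ² = (23−14.20)²/14.20 + (4−9.71)²/9.71 + (7−10.09)²/10.09 + (15−23.80)²/23.80 + (22−16.29)²/16.29 + (20−16.91)²/16.91 = 15.5876
df = 2
p-value (upper-tail) = 0.00041
At α=0.01: p < α → reject H₀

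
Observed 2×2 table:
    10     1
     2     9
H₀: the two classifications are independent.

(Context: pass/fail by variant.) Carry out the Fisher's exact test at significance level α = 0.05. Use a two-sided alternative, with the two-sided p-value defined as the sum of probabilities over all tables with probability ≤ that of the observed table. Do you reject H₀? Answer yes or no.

reject H₀: yes

Margins: r₁=11, r₂=11, c₁=12, c₂=10, n=22
p_obs = C(11,10)·C(11,2)/C(22,12); sum pmf over tables with pmf ≤ p_obs
p-value (two-sided) = 0.00191
At α=0.05: p < α → reject H₀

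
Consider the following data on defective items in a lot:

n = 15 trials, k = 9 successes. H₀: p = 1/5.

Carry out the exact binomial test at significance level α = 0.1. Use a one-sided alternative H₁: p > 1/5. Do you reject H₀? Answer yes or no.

reject H₀: yes

Exact binomial: n=15, k=9, p₀=1/5=0.2000
P(X≥9) from Σ C(n,i)·p₀^i·(1−p₀)^(n−i)
p-value (one-sided, H₁ greater) = 0.00078
At α=0.1: p < α → reject H₀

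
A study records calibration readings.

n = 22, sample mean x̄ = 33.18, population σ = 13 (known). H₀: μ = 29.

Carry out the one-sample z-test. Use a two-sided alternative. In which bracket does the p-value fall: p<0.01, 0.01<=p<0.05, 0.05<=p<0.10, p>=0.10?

p-value bracket: p>=0.10

SE = σ/√n = 13/√22 = 2.7716
z = (x̄−μ₀)/SE = (33.18−29)/2.7716 = 1.5081
p-value (two-sided) = 0.13152
→ bracket: p>=0.10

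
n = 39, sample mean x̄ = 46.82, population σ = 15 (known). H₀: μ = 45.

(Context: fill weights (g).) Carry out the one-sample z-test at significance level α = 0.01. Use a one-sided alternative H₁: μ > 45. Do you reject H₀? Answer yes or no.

reject H₀: no

SE = σ/√n = 15/√39 = 2.4019
z = (x̄−μ₀)/SE = (46.82−45)/2.4019 = 0.7577
p-value (one-sided, H₁ greater) = 0.22431
At α=0.01: p ≥ α → fail to reject H₀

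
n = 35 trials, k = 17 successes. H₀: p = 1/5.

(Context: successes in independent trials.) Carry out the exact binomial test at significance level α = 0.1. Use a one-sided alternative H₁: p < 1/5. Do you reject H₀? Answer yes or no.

Exact binomial: n=35, k=17, p₀=1/5=0.2000
P(X≤17) from Σ C(n,i)·p₀^i·(1−p₀)^(n−i)
p-value (one-sided, H₁ less) = 0.99997
At α=0.1: p ≥ α → fail to reject H₀

reject H₀: no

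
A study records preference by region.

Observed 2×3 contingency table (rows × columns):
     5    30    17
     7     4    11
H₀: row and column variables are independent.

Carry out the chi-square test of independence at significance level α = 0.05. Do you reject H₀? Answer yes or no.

reject H₀: yes

Row totals [52, 22], col totals [12, 34, 28], n=74
χ² = (5−8.43)²/8.43 + (30−23.89)²/23.89 + (17−19.68)²/19.68 + (7−3.57)²/3.57 + (4−10.11)²/10.11 + (11−8.32)²/8.32 = 11.1761
df = 2
p-value (upper-tail) = 0.00374
At α=0.05: p < α → reject H₀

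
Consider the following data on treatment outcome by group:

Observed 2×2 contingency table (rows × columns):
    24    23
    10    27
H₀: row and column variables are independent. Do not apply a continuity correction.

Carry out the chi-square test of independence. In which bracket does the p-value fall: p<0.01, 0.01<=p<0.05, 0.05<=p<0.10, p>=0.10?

Row totals [47, 37], col totals [34, 50], n=84
χ² = (24−19.02)²/19.02 + (23−27.98)²/27.98 + (10−14.98)²/14.98 + (27−22.02)²/22.02 = 4.9646
df = 1
p-value (upper-tail) = 0.02587
→ bracket: 0.01<=p<0.05

p-value bracket: 0.01<=p<0.05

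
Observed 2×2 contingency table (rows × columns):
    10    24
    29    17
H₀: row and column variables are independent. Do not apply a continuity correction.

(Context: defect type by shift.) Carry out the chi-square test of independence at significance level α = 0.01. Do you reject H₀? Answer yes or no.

Row totals [34, 46], col totals [39, 41], n=80
χ² = (10−16.57)²/16.57 + (24−17.43)²/17.43 + (29−22.43)²/22.43 + (17−23.57)²/23.57 = 8.8507
df = 1
p-value (upper-tail) = 0.00293
At α=0.01: p < α → reject H₀

reject H₀: yes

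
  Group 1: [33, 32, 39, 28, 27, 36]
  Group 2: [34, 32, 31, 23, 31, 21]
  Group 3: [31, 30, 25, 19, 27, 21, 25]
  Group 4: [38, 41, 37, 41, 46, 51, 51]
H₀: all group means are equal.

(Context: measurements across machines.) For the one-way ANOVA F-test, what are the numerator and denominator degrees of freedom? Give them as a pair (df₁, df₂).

degrees of freedom = [3, 22]

k = 4 groups, N = 26 total
df = (k−1, N−k) = (4−1, 26−4) = (3, 22)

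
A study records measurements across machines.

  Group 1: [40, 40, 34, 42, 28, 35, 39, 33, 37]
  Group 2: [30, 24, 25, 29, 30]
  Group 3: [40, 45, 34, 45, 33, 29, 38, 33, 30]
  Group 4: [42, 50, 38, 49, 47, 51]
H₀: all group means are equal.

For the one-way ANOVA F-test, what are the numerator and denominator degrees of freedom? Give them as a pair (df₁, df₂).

k = 4 groups, N = 29 total
df = (k−1, N−k) = (4−1, 29−4) = (3, 25)

degrees of freedom = [3, 25]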